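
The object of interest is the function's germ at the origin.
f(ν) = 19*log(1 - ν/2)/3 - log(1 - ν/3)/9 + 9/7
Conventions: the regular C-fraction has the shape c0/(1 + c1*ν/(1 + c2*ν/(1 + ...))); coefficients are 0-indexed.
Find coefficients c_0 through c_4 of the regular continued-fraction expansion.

Taylor coefficients (expand at 0): a_0 = 9/7, a_1 = -169/54, a_2 = -509/648, a_3 = -1531/5832, a_4 = -4601/46656.
c0 = a_0 = 9/7. Peel one level at a time: if S = 1 + c*ν/S' with S'(0) = 1, then c is the ν-coefficient of S and S' = c*ν/(S - 1).
S_1 = c0/f = 1 + (1183/486)*ν + (3087581/472392)*ν^2 + ...; c1 = 1183/486.
S_2 = c1*ν/(S_1 - 1) = 1 + (-441083/164268)*ν + (-257713/12338352)*ν^2 + ...; c2 = -441083/164268.
S_3 = c2*ν/(S_2 - 1) = 1 + (-2319417/298172108)*ν + (-1464290139/778216851556)*ν^2 + ...; c3 = -2319417/298172108.
S_4 = c3*ν/(S_3 - 1) = 1 + (-82488344497/341018469537)*ν + ...; c4 = -82488344497/341018469537.

The regular C-fraction coefficients are [9/7, 1183/486, -441083/164268, -2319417/298172108, -82488344497/341018469537].


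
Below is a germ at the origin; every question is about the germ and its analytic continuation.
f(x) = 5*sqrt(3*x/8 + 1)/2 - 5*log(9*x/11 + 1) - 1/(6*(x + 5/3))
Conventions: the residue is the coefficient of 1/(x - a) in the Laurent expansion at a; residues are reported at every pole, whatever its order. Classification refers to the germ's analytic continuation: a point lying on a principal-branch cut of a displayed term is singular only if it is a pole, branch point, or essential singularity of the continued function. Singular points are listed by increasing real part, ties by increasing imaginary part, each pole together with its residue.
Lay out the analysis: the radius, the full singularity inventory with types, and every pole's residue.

Denominator factor (x + 5/3): pole of order 1 at -5/3, modulus 5/3.
Branch term (-5)*log(1 - x/(-11/9)): its argument vanishes at x = -11/9, a logarithmic branch point, modulus 11/9.
Branch term (5/2)*sqrt(1 - x/(-8/3)): its argument vanishes at x = -8/3, a square-root branch point, modulus 8/3.
The radius of convergence is the smallest modulus among the singular points: 11/9.
The branch terms are analytic at -5/3 and contribute nothing to the residue; only the rational part matters.
At the order-1 pole -5/3 set g(x) = (x - (-5/3))*(rational part) = -1/6.
Simple pole: residue = g(a) at a = -5/3, which is -1/6.
List the singular points by increasing real part (a conjugate pair: the negative imaginary part first).

Radius of convergence at 0: 11/9.
At -8/3: an algebraic (square-root) branch point.
At -5/3: a pole of order 1; residue -1/6.
At -11/9: a logarithmic branch point.


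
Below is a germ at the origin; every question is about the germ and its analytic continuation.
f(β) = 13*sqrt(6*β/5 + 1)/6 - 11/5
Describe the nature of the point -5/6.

The term (13/6)*sqrt(1 - β/(-5/6)) has argument 1 - -5/6/(-5/6) = 0 at -5/6: a square-root (algebraic, two-sheeted) branch point; the remaining terms are analytic or single-valued there.

The point is an algebraic (square-root) branch point.


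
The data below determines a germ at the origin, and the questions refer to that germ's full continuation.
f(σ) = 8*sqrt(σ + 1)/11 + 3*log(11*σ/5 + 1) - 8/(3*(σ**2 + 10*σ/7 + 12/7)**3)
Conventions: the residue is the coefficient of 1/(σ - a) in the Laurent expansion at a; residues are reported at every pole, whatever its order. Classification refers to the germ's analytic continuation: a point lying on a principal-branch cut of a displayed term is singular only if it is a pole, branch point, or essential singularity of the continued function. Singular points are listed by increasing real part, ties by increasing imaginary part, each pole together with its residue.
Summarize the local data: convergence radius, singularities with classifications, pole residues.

Radius of convergence at 0: 5/11.
At -1: an algebraic (square-root) branch point.
At (-5/7) - ((1/7)*sqrt(59))*i: a pole of order 3; residue -((16807/410758)*sqrt(59))*i.
At (-5/7) + ((1/7)*sqrt(59))*i: a pole of order 3; residue ((16807/410758)*sqrt(59))*i.
At -5/11: a logarithmic branch point.

Denominator factor (σ**2 + 10*σ/7 + 12/7)^3: discriminant -236/49, complex-conjugate roots (-5/7) + ((1/7)*sqrt(59))*i and (-5/7) - ((1/7)*sqrt(59))*i; poles of order 3, moduli (2/7)*sqrt(21) and (2/7)*sqrt(21).
Branch term (3)*log(1 - σ/(-5/11)): its argument vanishes at σ = -5/11, a logarithmic branch point, modulus 5/11.
Branch term (8/11)*sqrt(1 - σ/(-1)): its argument vanishes at σ = -1, a square-root branch point, modulus 1.
The radius of convergence is the smallest modulus among the singular points: 5/11.
The branch terms are analytic at (-5/7) - ((1/7)*sqrt(59))*i and contribute nothing to the residue; only the rational part matters.
The factor σ**2 + 10*σ/7 + 12/7 splits as (σ - a)(σ - a') with a = (-5/7) - ((1/7)*sqrt(59))*i, a' = (-5/7) + ((1/7)*sqrt(59))*i. At the order-3 pole a set g(σ) = (σ - a)^3*(rational part) = [-8/3] / (σ - a')^3.
Order-3 pole: residue = g''(a)/2; g''((-5/7) - ((1/7)*sqrt(59))*i) = -((16807/205379)*sqrt(59))*i, so the residue is -((16807/410758)*sqrt(59))*i.
The branch terms are analytic at (-5/7) + ((1/7)*sqrt(59))*i and contribute nothing to the residue; only the rational part matters.
The factor σ**2 + 10*σ/7 + 12/7 splits as (σ - a)(σ - a') with a = (-5/7) + ((1/7)*sqrt(59))*i, a' = (-5/7) - ((1/7)*sqrt(59))*i. At the order-3 pole a set g(σ) = (σ - a)^3*(rational part) = [-8/3] / (σ - a')^3.
Order-3 pole: residue = g''(a)/2; g''((-5/7) + ((1/7)*sqrt(59))*i) = ((16807/205379)*sqrt(59))*i, so the residue is ((16807/410758)*sqrt(59))*i.
List the singular points by increasing real part (a conjugate pair: the negative imaginary part first).


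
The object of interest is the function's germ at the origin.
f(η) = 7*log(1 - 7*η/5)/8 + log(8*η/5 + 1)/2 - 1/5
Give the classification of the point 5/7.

The term (7/8)*log(1 - η/(5/7)) has argument 1 - 5/7/(5/7) = 0 at 5/7: a logarithmic (infinitely-sheeted) branch point; the remaining terms are analytic or single-valued there.

The point is a logarithmic branch point.


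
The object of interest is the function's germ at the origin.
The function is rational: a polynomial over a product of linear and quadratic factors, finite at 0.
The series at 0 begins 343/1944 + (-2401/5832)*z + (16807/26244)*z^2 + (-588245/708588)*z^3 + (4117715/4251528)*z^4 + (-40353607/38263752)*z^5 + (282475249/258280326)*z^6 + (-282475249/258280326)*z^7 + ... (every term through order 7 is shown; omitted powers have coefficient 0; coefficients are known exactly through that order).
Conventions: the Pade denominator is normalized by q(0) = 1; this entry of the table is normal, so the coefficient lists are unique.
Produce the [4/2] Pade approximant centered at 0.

Taylor coefficients needed (read off): a_0 = 343/1944, a_1 = -2401/5832, a_2 = 16807/26244, a_3 = -588245/708588, a_4 = 4117715/4251528, a_5 = -40353607/38263752, a_6 = 282475249/258280326.
Write the denominator as Q(z) = 1 + q1*z + q2*z^2. Requiring Q*f - P = O(z^7) with deg P <= 4 kills the coefficients of z^5..z^6 in Q*f:
  z^5: a_5 + q1*a_4 + q2*a_3 = 0, i.e. -40353607/38263752 + (4117715/4251528)*q1 + (-588245/708588)*q2 = 0.
  z^6: a_6 + q1*a_5 + q2*a_4 = 0, i.e. 282475249/258280326 + (-40353607/38263752)*q1 + (4117715/4251528)*q2 = 0.
Solving this linear system: q1 = 49/27, q2 = 343/405.
The numerator is Q*f truncated at degree 4: P0 = a_0 = 343/1944; P1 = a_1 + q1*a_0 = -2401/26244; P2 = a_2 + q1*a_1 + q2*a_0 = 16807/393660; P3 = a_3 + q1*a_2 + q2*a_1 = -117649/7085880; P4 = a_4 + q1*a_3 + q2*a_2 = 823543/191318760.

The Pade approximant has numerator coefficients [343/1944, -2401/26244, 16807/393660, -117649/7085880, 823543/191318760]; denominator coefficients [1, 49/27, 343/405].


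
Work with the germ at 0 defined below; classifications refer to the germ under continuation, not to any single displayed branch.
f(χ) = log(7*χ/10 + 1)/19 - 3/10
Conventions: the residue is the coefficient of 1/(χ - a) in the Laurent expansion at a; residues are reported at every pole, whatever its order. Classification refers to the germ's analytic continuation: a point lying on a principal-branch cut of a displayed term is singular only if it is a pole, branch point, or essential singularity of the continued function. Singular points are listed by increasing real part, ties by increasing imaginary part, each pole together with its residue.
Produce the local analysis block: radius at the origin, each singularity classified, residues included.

Branch term (1/19)*log(1 - χ/(-10/7)): its argument vanishes at χ = -10/7, a logarithmic branch point, modulus 10/7.
The radius of convergence is the smallest modulus among the singular points: 10/7.

Radius of convergence at 0: 10/7.
At -10/7: a logarithmic branch point.


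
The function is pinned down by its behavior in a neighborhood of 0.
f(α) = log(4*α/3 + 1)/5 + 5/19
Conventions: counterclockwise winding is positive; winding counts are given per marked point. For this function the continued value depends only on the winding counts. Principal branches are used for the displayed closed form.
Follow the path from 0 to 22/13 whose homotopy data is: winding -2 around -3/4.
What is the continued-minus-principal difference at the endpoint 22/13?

Continued minus principal equals -(4/5)*pi*i.

The rational part is single-valued and drops out of the difference; each branch term changes only by its own monodromy.
(1/5)*log(1 - α/(-3/4)): each positive loop around -3/4 adds 2*pi*i to the log, so winding -2 contributes (1/5)*(-2)*2*pi*i = -(4/5)*pi*i.
Summing the contributions at α = 22/13 gives -(4/5)*pi*i.


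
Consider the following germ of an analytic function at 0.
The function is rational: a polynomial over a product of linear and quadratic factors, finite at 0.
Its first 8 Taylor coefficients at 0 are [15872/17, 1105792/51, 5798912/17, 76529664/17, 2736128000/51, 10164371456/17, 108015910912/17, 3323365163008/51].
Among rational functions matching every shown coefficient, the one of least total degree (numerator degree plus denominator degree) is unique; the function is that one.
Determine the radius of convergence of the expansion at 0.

The radius of convergence is 1/8.

No rational of total degree below 4 reproduces all 8 coefficients; solving the [1/3] Pade equations on them gives f(j) = (17*j/12 - 31/17)/(j - 1/8)**3, whose expansion matches every shown term.
Denominator factor (j - 1/8)^3: pole of order 3 at 1/8, modulus 1/8.
The radius of convergence is the smallest modulus among the singular points: 1/8.


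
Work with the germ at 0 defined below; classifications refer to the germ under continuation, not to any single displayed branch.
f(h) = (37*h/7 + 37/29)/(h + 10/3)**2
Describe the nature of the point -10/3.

The denominator factor h + 10/3 vanishes at -10/3 and appears to the power 2; the numerator there equals -9953/609, nonzero, and no other factor vanishes.
Hence a pole whose order is the multiplicity, 2.

The point is a pole of order 2.


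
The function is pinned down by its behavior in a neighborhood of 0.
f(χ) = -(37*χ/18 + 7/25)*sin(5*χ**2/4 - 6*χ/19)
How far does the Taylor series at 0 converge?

The radius of convergence is infinite.

The factor -sin(5*χ**2/4 - 6*χ/19) is entire and contributes no finite singular point.
The polynomial part has no poles.
No finite singular points: the Taylor series at 0 converges everywhere.


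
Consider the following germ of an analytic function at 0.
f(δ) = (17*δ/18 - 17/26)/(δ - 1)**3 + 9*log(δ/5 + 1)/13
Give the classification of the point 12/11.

Denominator factors: δ - 1 = 1/11 at δ = 12/11 — none vanishes.
Branch term log(1 - δ/(-5)): argument at 12/11 is 67/55, nonzero, so 12/11 is not its branch point (a point on a principal cut is still regular for the continued germ).
So the germ continues analytically to 12/11.

The point is a regular point.


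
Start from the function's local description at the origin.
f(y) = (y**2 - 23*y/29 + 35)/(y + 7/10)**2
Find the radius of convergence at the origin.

The radius of convergence is 7/10.

Denominator factor (y + 7/10)^2: pole of order 2 at -7/10, modulus 7/10.
The radius of convergence is the smallest modulus among the singular points: 7/10.


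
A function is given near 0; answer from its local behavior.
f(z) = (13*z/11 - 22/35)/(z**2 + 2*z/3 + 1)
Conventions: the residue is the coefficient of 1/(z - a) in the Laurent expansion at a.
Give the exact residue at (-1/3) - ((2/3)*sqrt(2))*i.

The residue is (13/22) - ((1181/3080)*sqrt(2))*i.

The factor z**2 + 2*z/3 + 1 splits as (z - a)(z - a') with a = (-1/3) - ((2/3)*sqrt(2))*i, a' = (-1/3) + ((2/3)*sqrt(2))*i. At the order-1 pole a set g(z) = (z - a)*f(z) = [13*z/11 - 22/35] / (z - a').
Simple pole: residue = g(a) at a = (-1/3) - ((2/3)*sqrt(2))*i, which is (13/22) - ((1181/3080)*sqrt(2))*i.


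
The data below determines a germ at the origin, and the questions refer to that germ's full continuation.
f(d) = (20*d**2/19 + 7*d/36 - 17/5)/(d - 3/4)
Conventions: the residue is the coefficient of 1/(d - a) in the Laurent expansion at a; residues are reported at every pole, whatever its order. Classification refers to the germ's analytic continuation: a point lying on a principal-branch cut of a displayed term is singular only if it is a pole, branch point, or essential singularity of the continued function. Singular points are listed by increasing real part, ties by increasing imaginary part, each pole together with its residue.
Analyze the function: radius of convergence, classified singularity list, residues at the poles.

Radius of convergence at 0: 3/4.
At 3/4: a pole of order 1; residue -12139/4560.

Denominator factor (d - 3/4): pole of order 1 at 3/4, modulus 3/4.
The radius of convergence is the smallest modulus among the singular points: 3/4.
At the order-1 pole 3/4 set g(d) = (d - (3/4))*f(d) = 20*d**2/19 + 7*d/36 - 17/5.
Simple pole: residue = g(a) at a = 3/4, which is -12139/4560.


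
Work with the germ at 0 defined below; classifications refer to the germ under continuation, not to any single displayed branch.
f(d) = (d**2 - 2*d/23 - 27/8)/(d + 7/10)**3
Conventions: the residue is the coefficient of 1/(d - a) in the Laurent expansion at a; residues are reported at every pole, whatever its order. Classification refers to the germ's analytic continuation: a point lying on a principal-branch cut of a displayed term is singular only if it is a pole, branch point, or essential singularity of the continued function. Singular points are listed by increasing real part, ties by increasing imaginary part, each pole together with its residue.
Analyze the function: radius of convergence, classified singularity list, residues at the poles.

Denominator factor (d + 7/10)^3: pole of order 3 at -7/10, modulus 7/10.
The radius of convergence is the smallest modulus among the singular points: 7/10.
At the order-3 pole -7/10 set g(d) = (d - (-7/10))^3*f(d) = d**2 - 2*d/23 - 27/8.
Order-3 pole: residue = g''(a)/2; g''(-7/10) = 2, so the residue is 1.

Radius of convergence at 0: 7/10.
At -7/10: a pole of order 3; residue 1.


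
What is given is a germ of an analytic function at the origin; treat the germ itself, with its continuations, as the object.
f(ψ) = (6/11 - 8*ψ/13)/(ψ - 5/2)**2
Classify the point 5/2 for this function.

The point is a pole of order 2.

The denominator factor ψ - 5/2 vanishes at 5/2 and appears to the power 2; the numerator there equals -142/143, nonzero, and no other factor vanishes.
Hence a pole whose order is the multiplicity, 2.


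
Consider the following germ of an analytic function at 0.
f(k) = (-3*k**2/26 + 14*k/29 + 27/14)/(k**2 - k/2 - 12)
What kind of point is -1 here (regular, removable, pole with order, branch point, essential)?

The point is a regular point.

Denominator factors: k**2 - k/2 - 12 = -21/2 at k = -1 — none vanishes.
So the germ continues analytically to -1.


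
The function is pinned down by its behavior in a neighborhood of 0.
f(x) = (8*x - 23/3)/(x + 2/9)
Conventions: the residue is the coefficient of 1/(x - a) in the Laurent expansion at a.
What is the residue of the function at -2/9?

The residue is -85/9.

At the order-1 pole -2/9 set g(x) = (x - (-2/9))*f(x) = 8*x - 23/3.
Simple pole: residue = g(a) at a = -2/9, which is -85/9.


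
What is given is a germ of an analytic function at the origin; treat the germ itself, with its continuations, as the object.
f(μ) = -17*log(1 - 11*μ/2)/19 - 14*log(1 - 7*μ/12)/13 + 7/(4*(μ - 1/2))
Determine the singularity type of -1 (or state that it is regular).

The point is a regular point.

Denominator factors: μ - 1/2 = -3/2 at μ = -1 — none vanishes.
Branch term log(1 - μ/(12/7)): argument at -1 is 19/12, nonzero, so -1 is not its branch point (a point on a principal cut is still regular for the continued germ).
Branch term log(1 - μ/(2/11)): argument at -1 is 13/2, nonzero, so -1 is not its branch point (a point on a principal cut is still regular for the continued germ).
So the germ continues analytically to -1.


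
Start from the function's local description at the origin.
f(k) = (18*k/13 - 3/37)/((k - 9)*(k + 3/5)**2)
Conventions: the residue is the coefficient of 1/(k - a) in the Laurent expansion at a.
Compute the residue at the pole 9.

At the order-1 pole 9 set g(k) = (k - (9))*f(k) = (18*k/13 - 3/37)/(k + 3/5)**2.
Simple pole: residue = g(a) at a = 9, which is 49625/369408.

The residue is 49625/369408.


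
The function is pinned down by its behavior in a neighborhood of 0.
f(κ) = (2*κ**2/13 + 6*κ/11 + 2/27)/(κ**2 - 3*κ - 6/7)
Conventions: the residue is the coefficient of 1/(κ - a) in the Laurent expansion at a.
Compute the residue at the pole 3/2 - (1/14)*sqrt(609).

The factor κ**2 - 3*κ - 6/7 splits as (κ - a)(κ - a') with a = 3/2 - (1/14)*sqrt(609), a' = 3/2 + (1/14)*sqrt(609). At the order-1 pole a set g(κ) = (κ - a)*f(κ) = [2*κ**2/13 + 6*κ/11 + 2/27] / (κ - a').
Simple pole: residue = g(a) at a = 3/2 - (1/14)*sqrt(609), which is 72/143 - (46390/2351349)*sqrt(609).

The residue is 72/143 - (46390/2351349)*sqrt(609).


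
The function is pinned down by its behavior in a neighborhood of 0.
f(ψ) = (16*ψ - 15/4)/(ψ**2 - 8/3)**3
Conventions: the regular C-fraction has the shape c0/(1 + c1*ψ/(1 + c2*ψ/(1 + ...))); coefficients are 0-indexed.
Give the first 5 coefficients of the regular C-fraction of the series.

Taylor coefficients (expand at 0): a_0 = 405/2048, a_1 = -27/32, a_2 = 3645/16384, a_3 = -243/256, a_4 = 10935/65536.
c0 = a_0 = 405/2048. Peel one level at a time: if S = 1 + c*ψ/S' with S'(0) = 1, then c is the ψ-coefficient of S and S' = c*ψ/(S - 1).
S_1 = c0/f = 1 + (64/15)*ψ + (30743/1800)*ψ^2 + ...; c1 = 64/15.
S_2 = c1*ψ/(S_1 - 1) = 1 + (-30743/7680)*ψ + (-276687/262144)*ψ^2 + ...; c2 = -30743/7680.
S_3 = c2*ψ/(S_2 - 1) = 1 + (-135/512)*ψ + (-6075/245944)*ψ^2 + ...; c3 = -135/512.
S_4 = c3*ψ/(S_3 - 1) = 1 + (-2880/30743)*ψ + ...; c4 = -2880/30743.

The regular C-fraction coefficients are [405/2048, 64/15, -30743/7680, -135/512, -2880/30743].


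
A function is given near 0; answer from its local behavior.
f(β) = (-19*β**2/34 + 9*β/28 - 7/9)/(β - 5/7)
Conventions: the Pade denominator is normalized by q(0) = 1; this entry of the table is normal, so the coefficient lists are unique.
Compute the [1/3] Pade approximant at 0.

Taylor coefficients needed (expand at 0): a_0 = 49/45, a_1 = 967/900, a_2 = 174923/76500, a_3 = 1224461/382500, a_4 = 8571227/1912500.
Write the denominator as Q(β) = 1 + q1*β + q2*β^2 + q3*β^3. Requiring Q*f - P = O(β^5) with deg P <= 1 kills the coefficients of β^2..β^4 in Q*f:
  β^2: a_2 + q1*a_1 + q2*a_0 = 0, i.e. 174923/76500 + (967/900)*q1 + (49/45)*q2 = 0.
  β^3: a_3 + q1*a_2 + q2*a_1 + q3*a_0 = 0, i.e. 1224461/382500 + (174923/76500)*q1 + (967/900)*q2 + (49/45)*q3 = 0.
  β^4: a_4 + q1*a_3 + q2*a_2 + q3*a_1 = 0, i.e. 8571227/1912500 + (1224461/382500)*q1 + (174923/76500)*q2 + (967/900)*q3 = 0.
Solving this linear system: q1 = -6951964789/1471894085, q2 = 3768890958/1471894085, q3 = 111391666092/25022199445.
The numerator is Q*f truncated at degree 1: P0 = a_0 = 49/45; P1 = a_1 + q1*a_0 = -23953795169/5887576340.

The Pade approximant has numerator coefficients [49/45, -23953795169/5887576340]; denominator coefficients [1, -6951964789/1471894085, 3768890958/1471894085, 111391666092/25022199445].


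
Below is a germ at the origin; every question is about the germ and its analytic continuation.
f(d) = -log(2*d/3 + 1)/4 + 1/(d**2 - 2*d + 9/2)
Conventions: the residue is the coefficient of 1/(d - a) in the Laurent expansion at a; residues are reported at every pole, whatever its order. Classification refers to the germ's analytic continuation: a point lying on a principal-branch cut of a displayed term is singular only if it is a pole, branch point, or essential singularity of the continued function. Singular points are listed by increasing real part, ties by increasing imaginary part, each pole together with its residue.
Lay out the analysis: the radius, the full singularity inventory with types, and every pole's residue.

Radius of convergence at 0: 3/2.
At -3/2: a logarithmic branch point.
At (1) - ((1/2)*sqrt(14))*i: a pole of order 1; residue ((1/14)*sqrt(14))*i.
At (1) + ((1/2)*sqrt(14))*i: a pole of order 1; residue -((1/14)*sqrt(14))*i.

Denominator factor (d**2 - 2*d + 9/2): discriminant -14, complex-conjugate roots (1) + ((1/2)*sqrt(14))*i and (1) - ((1/2)*sqrt(14))*i; poles of order 1, moduli (3/2)*sqrt(2) and (3/2)*sqrt(2).
Branch term (-1/4)*log(1 - d/(-3/2)): its argument vanishes at d = -3/2, a logarithmic branch point, modulus 3/2.
The radius of convergence is the smallest modulus among the singular points: 3/2.
The branch term is analytic at (1) - ((1/2)*sqrt(14))*i and contributes nothing to the residue; only the rational part matters.
The factor d**2 - 2*d + 9/2 splits as (d - a)(d - a') with a = (1) - ((1/2)*sqrt(14))*i, a' = (1) + ((1/2)*sqrt(14))*i. At the order-1 pole a set g(d) = (d - a)*(rational part) = [1] / (d - a').
Simple pole: residue = g(a) at a = (1) - ((1/2)*sqrt(14))*i, which is ((1/14)*sqrt(14))*i.
The branch term is analytic at (1) + ((1/2)*sqrt(14))*i and contributes nothing to the residue; only the rational part matters.
The factor d**2 - 2*d + 9/2 splits as (d - a)(d - a') with a = (1) + ((1/2)*sqrt(14))*i, a' = (1) - ((1/2)*sqrt(14))*i. At the order-1 pole a set g(d) = (d - a)*(rational part) = [1] / (d - a').
Simple pole: residue = g(a) at a = (1) + ((1/2)*sqrt(14))*i, which is -((1/14)*sqrt(14))*i.
List the singular points by increasing real part (a conjugate pair: the negative imaginary part first).


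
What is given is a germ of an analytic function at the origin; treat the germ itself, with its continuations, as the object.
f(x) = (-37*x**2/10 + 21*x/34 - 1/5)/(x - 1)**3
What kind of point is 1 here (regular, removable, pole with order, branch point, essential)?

The denominator factor x - 1 vanishes at 1 and appears to the power 3; the numerator there equals -279/85, nonzero, and no other factor vanishes.
Hence a pole whose order is the multiplicity, 3.

The point is a pole of order 3.


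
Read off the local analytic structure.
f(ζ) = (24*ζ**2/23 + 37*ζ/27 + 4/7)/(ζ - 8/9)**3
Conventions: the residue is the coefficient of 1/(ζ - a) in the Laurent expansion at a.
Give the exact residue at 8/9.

The residue is 24/23.

At the order-3 pole 8/9 set g(ζ) = (ζ - (8/9))^3*f(ζ) = 24*ζ**2/23 + 37*ζ/27 + 4/7.
Order-3 pole: residue = g''(a)/2; g''(8/9) = 48/23, so the residue is 24/23.


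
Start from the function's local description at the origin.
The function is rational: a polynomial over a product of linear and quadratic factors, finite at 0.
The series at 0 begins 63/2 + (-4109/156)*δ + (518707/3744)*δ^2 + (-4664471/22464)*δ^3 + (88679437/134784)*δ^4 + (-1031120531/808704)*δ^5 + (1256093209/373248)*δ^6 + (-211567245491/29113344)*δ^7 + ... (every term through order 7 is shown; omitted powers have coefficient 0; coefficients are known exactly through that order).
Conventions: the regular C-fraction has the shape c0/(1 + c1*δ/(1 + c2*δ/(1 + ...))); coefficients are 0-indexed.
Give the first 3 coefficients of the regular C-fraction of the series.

Taylor coefficients (read off): a_0 = 63/2, a_1 = -4109/156, a_2 = 518707/3744.
c0 = a_0 = 63/2. Peel one level at a time: if S = 1 + c*δ/S' with S'(0) = 1, then c is the δ-coefficient of S and S' = c*δ/(S - 1).
S_1 = c0/f = 1 + (587/702)*δ + (-7291541/1971216)*δ^2 + ...; c1 = 587/702.
S_2 = c1*δ/(S_1 - 1) = 1 + (7291541/1648296)*δ + ...; c2 = 7291541/1648296.

The regular C-fraction coefficients are [63/2, 587/702, 7291541/1648296].


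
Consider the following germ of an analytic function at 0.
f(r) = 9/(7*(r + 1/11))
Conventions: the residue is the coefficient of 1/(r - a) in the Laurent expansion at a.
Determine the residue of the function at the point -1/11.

The residue is 9/7.

At the order-1 pole -1/11 set g(r) = (r - (-1/11))*f(r) = 9/7.
Simple pole: residue = g(a) at a = -1/11, which is 9/7.


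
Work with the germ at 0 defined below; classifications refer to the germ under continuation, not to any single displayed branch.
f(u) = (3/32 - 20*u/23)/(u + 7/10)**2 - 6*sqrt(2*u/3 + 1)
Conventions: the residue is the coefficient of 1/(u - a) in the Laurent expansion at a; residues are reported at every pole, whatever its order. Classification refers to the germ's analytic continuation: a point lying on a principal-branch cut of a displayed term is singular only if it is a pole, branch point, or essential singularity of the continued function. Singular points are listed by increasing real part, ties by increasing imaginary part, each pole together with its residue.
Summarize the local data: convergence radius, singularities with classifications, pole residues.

Denominator factor (u + 7/10)^2: pole of order 2 at -7/10, modulus 7/10.
Branch term (-6)*sqrt(1 - u/(-3/2)): its argument vanishes at u = -3/2, a square-root branch point, modulus 3/2.
The radius of convergence is the smallest modulus among the singular points: 7/10.
The branch term is analytic at -7/10 and contributes nothing to the residue; only the rational part matters.
At the order-2 pole -7/10 set g(u) = (u - (-7/10))^2*(rational part) = 3/32 - 20*u/23.
Order-2 pole: residue = g'(a); g'(-7/10) = -20/23, so the residue is -20/23.
List the singular points by increasing real part (a conjugate pair: the negative imaginary part first).

Radius of convergence at 0: 7/10.
At -3/2: an algebraic (square-root) branch point.
At -7/10: a pole of order 2; residue -20/23.


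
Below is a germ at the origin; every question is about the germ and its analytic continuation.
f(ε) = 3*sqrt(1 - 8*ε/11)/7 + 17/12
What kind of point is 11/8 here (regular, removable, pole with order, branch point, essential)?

The term (3/7)*sqrt(1 - ε/(11/8)) has argument 1 - 11/8/(11/8) = 0 at 11/8: a square-root (algebraic, two-sheeted) branch point; the remaining terms are analytic or single-valued there.

The point is an algebraic (square-root) branch point.


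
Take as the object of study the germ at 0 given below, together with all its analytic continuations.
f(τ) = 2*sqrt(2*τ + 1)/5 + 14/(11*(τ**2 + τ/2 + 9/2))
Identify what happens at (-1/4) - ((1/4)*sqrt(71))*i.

The point is a pole of order 1.

The denominator factor τ**2 + τ/2 + 9/2 vanishes at (-1/4) - ((1/4)*sqrt(71))*i and appears to the power 1; the numerator there equals 14/11, nonzero, and no other factor vanishes.
The branch terms are analytic at this point.
Hence a pole whose order is the multiplicity, 1.


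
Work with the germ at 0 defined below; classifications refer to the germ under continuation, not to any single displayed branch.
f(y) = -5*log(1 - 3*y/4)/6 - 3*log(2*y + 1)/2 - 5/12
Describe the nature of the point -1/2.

The term (-3/2)*log(1 - y/(-1/2)) has argument 1 - -1/2/(-1/2) = 0 at -1/2: a logarithmic (infinitely-sheeted) branch point; the remaining terms are analytic or single-valued there.

The point is a logarithmic branch point.


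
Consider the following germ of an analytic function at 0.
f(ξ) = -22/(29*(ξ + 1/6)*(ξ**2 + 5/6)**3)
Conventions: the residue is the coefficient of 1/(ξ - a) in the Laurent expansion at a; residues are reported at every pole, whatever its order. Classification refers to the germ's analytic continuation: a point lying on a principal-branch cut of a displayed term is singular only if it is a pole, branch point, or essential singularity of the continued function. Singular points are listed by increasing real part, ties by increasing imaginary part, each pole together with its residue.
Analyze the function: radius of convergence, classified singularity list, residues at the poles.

Radius of convergence at 0: 1/6.
At -1/6: a pole of order 1; residue -1026432/863939.
At -((1/6)*sqrt(30))*i: a pole of order 3; residue (513216/863939) - ((4099491/107992375)*sqrt(30))*i.
At ((1/6)*sqrt(30))*i: a pole of order 3; residue (513216/863939) + ((4099491/107992375)*sqrt(30))*i.


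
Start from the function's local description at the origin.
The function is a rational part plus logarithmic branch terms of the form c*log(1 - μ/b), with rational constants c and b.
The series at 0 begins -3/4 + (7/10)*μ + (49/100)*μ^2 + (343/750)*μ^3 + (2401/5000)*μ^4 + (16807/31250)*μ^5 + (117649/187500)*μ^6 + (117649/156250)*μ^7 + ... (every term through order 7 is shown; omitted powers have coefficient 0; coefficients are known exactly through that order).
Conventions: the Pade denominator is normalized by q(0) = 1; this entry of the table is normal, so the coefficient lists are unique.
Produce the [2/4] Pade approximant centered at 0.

The Pade approximant has numerator coefficients [-3/4, 1883/935, -55909/46750]; denominator coefficients [1, -1638/935, 42973/70125, 13034/350625, 74431/10518750].

Taylor coefficients needed (read off): a_0 = -3/4, a_1 = 7/10, a_2 = 49/100, a_3 = 343/750, a_4 = 2401/5000, a_5 = 16807/31250, a_6 = 117649/187500.
Write the denominator as Q(μ) = 1 + q1*μ + q2*μ^2 + q3*μ^3 + q4*μ^4. Requiring Q*f - P = O(μ^7) with deg P <= 2 kills the coefficients of μ^3..μ^6 in Q*f:
  μ^3: a_3 + q1*a_2 + q2*a_1 + q3*a_0 = 0, i.e. 343/750 + (49/100)*q1 + (7/10)*q2 + (-3/4)*q3 = 0.
  μ^4: a_4 + q1*a_3 + q2*a_2 + q3*a_1 + q4*a_0 = 0, i.e. 2401/5000 + (343/750)*q1 + (49/100)*q2 + (7/10)*q3 + (-3/4)*q4 = 0.
  μ^5: a_5 + q1*a_4 + q2*a_3 + q3*a_2 + q4*a_1 = 0, i.e. 16807/31250 + (2401/5000)*q1 + (343/750)*q2 + (49/100)*q3 + (7/10)*q4 = 0.
  μ^6: a_6 + q1*a_5 + q2*a_4 + q3*a_3 + q4*a_2 = 0, i.e. 117649/187500 + (16807/31250)*q1 + (2401/5000)*q2 + (343/750)*q3 + (49/100)*q4 = 0.
Solving this linear system: q1 = -1638/935, q2 = 42973/70125, q3 = 13034/350625, q4 = 74431/10518750.
The numerator is Q*f truncated at degree 2: P0 = a_0 = -3/4; P1 = a_1 + q1*a_0 = 1883/935; P2 = a_2 + q1*a_1 + q2*a_0 = -55909/46750.


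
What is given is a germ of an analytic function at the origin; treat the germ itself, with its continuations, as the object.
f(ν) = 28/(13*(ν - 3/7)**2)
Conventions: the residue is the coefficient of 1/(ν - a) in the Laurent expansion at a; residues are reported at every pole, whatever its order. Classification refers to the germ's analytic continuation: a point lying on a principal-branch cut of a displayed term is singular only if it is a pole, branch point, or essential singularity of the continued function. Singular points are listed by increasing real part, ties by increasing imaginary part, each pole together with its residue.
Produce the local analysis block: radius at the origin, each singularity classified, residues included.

Radius of convergence at 0: 3/7.
At 3/7: a pole of order 2; residue 0.

Denominator factor (ν - 3/7)^2: pole of order 2 at 3/7, modulus 3/7.
The radius of convergence is the smallest modulus among the singular points: 3/7.
At the order-2 pole 3/7 set g(ν) = (ν - (3/7))^2*f(ν) = 28/13.
Order-2 pole: residue = g'(a); g'(3/7) = 0, so the residue is 0.


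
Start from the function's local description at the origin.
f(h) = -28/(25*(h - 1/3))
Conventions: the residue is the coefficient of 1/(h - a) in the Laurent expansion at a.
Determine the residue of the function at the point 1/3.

At the order-1 pole 1/3 set g(h) = (h - (1/3))*f(h) = -28/25.
Simple pole: residue = g(a) at a = 1/3, which is -28/25.

The residue is -28/25.


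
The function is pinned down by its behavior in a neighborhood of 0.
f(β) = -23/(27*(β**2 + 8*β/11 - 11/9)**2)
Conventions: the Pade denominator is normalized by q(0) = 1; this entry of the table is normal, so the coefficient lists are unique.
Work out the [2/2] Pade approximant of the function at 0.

Taylor coefficients needed (expand at 0): a_0 = -69/121, a_1 = -9936/14641, a_2 = -2726190/1771561, a_3 = -460086480/214358881, a_4 = -90393328215/25937424601.
Write the denominator as Q(β) = 1 + q1*β + q2*β^2. Requiring Q*f - P = O(β^5) with deg P <= 2 kills the coefficients of β^3..β^4 in Q*f:
  β^3: a_3 + q1*a_2 + q2*a_1 = 0, i.e. -460086480/214358881 + (-2726190/1771561)*q1 + (-9936/14641)*q2 = 0.
  β^4: a_4 + q1*a_3 + q2*a_2 = 0, i.e. -90393328215/25937424601 + (-460086480/214358881)*q1 + (-2726190/1771561)*q2 = 0.
Solving this linear system: q1 = -46174428/44879021, q2 = -9010924245/10860723082.
The numerator is Q*f truncated at degree 2: P0 = a_0 = -69/121; P1 = a_1 + q1*a_0 = -375084/4079911; P2 = a_2 + q1*a_1 + q2*a_0 = -272619/741802.

The Pade approximant has numerator coefficients [-69/121, -375084/4079911, -272619/741802]; denominator coefficients [1, -46174428/44879021, -9010924245/10860723082].


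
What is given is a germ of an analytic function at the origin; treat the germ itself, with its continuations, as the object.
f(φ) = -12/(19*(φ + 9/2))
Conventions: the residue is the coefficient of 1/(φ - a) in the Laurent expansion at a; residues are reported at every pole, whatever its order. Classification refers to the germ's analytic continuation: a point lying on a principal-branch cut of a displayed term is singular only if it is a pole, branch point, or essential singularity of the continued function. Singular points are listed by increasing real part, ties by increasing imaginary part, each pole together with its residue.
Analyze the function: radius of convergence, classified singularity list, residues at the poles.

Radius of convergence at 0: 9/2.
At -9/2: a pole of order 1; residue -12/19.

Denominator factor (φ + 9/2): pole of order 1 at -9/2, modulus 9/2.
The radius of convergence is the smallest modulus among the singular points: 9/2.
At the order-1 pole -9/2 set g(φ) = (φ - (-9/2))*f(φ) = -12/19.
Simple pole: residue = g(a) at a = -9/2, which is -12/19.


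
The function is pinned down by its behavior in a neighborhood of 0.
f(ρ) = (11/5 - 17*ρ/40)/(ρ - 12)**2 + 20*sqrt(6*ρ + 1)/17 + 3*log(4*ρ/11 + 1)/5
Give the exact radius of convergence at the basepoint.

The radius of convergence is 1/6.

Denominator factor (ρ - 12)^2: pole of order 2 at 12, modulus 12.
Branch term (20/17)*sqrt(1 - ρ/(-1/6)): its argument vanishes at ρ = -1/6, a square-root branch point, modulus 1/6.
Branch term (3/5)*log(1 - ρ/(-11/4)): its argument vanishes at ρ = -11/4, a logarithmic branch point, modulus 11/4.
The radius of convergence is the smallest modulus among the singular points: 1/6.


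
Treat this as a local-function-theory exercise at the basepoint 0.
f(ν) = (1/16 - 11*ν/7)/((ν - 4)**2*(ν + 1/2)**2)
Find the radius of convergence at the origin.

The radius of convergence is 1/2.

Denominator factor (ν + 1/2)^2: pole of order 2 at -1/2, modulus 1/2.
Denominator factor (ν - 4)^2: pole of order 2 at 4, modulus 4.
The radius of convergence is the smallest modulus among the singular points: 1/2.


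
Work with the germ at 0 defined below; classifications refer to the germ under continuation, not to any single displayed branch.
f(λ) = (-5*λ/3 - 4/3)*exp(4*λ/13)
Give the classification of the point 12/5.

There is no denominator, hence no pole anywhere.
The factor exp(4*λ/13) is entire.
So the germ continues analytically to 12/5.

The point is a regular point.


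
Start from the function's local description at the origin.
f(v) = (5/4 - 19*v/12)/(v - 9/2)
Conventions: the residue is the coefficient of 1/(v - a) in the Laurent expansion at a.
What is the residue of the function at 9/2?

The residue is -47/8.

At the order-1 pole 9/2 set g(v) = (v - (9/2))*f(v) = 5/4 - 19*v/12.
Simple pole: residue = g(a) at a = 9/2, which is -47/8.


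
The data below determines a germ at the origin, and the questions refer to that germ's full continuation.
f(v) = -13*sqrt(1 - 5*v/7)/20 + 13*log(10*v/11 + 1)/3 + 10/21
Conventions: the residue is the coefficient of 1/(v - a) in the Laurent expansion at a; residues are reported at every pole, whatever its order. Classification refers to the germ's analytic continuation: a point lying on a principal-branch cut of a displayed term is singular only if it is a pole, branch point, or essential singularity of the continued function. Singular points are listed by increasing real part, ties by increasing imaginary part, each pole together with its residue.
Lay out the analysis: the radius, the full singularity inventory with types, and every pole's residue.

Branch term (13/3)*log(1 - v/(-11/10)): its argument vanishes at v = -11/10, a logarithmic branch point, modulus 11/10.
Branch term (-13/20)*sqrt(1 - v/(7/5)): its argument vanishes at v = 7/5, a square-root branch point, modulus 7/5.
The radius of convergence is the smallest modulus among the singular points: 11/10.
List the singular points by increasing real part (a conjugate pair: the negative imaginary part first).

Radius of convergence at 0: 11/10.
At -11/10: a logarithmic branch point.
At 7/5: an algebraic (square-root) branch point.


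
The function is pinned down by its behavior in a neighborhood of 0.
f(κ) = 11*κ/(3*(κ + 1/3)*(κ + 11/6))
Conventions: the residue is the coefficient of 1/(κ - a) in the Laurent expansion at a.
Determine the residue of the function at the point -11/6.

At the order-1 pole -11/6 set g(κ) = (κ - (-11/6))*f(κ) = 11*κ/(3*(κ + 1/3)).
Simple pole: residue = g(a) at a = -11/6, which is 121/27.

The residue is 121/27.


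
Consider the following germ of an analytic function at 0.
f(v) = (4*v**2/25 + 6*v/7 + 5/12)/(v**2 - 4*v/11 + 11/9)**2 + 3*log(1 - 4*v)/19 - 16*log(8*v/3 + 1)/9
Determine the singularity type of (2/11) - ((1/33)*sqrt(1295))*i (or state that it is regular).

The denominator factor v**2 - 4*v/11 + 11/9 vanishes at (2/11) - ((1/33)*sqrt(1295))*i and appears to the power 2; the numerator there equals (295417/762300) - ((1762/63525)*sqrt(1295))*i, nonzero, and no other factor vanishes.
The branch terms are analytic at this point.
Hence a pole whose order is the multiplicity, 2.

The point is a pole of order 2.


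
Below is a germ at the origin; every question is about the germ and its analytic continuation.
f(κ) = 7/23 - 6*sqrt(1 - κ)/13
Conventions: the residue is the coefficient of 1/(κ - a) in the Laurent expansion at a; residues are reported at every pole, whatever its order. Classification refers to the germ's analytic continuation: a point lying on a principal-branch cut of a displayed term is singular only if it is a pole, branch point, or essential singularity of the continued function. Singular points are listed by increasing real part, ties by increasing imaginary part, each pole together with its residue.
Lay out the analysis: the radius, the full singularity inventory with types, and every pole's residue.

Radius of convergence at 0: 1.
At 1: an algebraic (square-root) branch point.

Branch term (-6/13)*sqrt(1 - κ/(1)): its argument vanishes at κ = 1, a square-root branch point, modulus 1.
The radius of convergence is the smallest modulus among the singular points: 1.


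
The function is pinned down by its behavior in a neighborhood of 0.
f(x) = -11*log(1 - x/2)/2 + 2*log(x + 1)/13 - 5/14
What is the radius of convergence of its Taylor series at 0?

The radius of convergence is 1.

Branch term (2/13)*log(1 - x/(-1)): its argument vanishes at x = -1, a logarithmic branch point, modulus 1.
Branch term (-11/2)*log(1 - x/(2)): its argument vanishes at x = 2, a logarithmic branch point, modulus 2.
The radius of convergence is the smallest modulus among the singular points: 1.
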